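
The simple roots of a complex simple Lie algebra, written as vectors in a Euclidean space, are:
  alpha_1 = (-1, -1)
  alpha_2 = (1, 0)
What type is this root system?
Compute the Cartan integers a_ij = 2(alpha_i, alpha_j)/(alpha_j, alpha_j); the resulting 2x2 Cartan matrix is
[[2, -2], [-1, 2]].
The roots have two lengths (squared-length ratio 2:1); the short ones are alpha_{2}. The associated Dynkin diagram is a chain of 2 nodes with a double edge at one end; the terminal node there is the unique short simple root (B_2), so the type is B_2 (the algebra so(5)).

type B_2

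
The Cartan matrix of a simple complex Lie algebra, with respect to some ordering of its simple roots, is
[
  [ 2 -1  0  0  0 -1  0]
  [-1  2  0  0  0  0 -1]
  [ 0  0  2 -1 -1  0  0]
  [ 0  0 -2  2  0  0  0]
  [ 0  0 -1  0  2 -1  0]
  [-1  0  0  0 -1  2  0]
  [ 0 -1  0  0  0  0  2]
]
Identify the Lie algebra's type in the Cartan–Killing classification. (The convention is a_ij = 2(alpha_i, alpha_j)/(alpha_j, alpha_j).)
C_7 (sp(14))

The matrix has rank 7 with 2's on the diagonal. Reading the off-diagonal entries as Dynkin edges (a single edge where a_ij = a_ji = -1; a double or triple edge where a_ij * a_ji = 2 or 3), the diagram is a chain of 7 nodes with a double edge at one end; the terminal node there is the unique long simple root (C_7). One simple-root ordering that puts it in standard form is (alpha_7, alpha_2, alpha_1, alpha_6, alpha_5, alpha_3, alpha_4). So the algebra is type C_7, i.e. sp(14).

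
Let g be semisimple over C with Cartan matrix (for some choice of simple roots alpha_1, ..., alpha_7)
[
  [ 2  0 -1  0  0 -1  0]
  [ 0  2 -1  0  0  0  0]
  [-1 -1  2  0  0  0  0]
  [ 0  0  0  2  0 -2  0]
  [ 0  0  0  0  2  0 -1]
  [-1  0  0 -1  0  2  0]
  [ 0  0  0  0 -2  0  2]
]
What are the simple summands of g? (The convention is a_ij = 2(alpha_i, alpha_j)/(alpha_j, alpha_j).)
The diagram associated to this matrix has two connected components: the simple roots {alpha_5, alpha_7} form a chain of 2 nodes with a double edge at one end; the terminal node there is the unique short simple root (B_2), and {alpha_1, alpha_2, alpha_3, alpha_4, alpha_6} form a chain of 5 nodes with a double edge at one end; the terminal node there is the unique long simple root (C_5). A semisimple Lie algebra decomposes uniquely as the direct sum of simple ideals, one per connected component of its Dynkin diagram, so g ≅ B_2 ⊕ C_5 (dimension 10 + 55 = 65).

B_2 + C_5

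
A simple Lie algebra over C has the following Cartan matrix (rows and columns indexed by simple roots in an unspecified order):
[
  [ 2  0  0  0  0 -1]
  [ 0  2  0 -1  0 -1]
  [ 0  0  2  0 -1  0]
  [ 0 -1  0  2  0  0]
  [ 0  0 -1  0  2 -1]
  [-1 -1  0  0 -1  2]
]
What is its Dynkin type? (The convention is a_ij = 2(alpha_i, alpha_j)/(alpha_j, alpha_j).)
The matrix has rank 6 with 2's on the diagonal. Reading the off-diagonal entries as Dynkin edges (a single edge where a_ij = a_ji = -1; a double or triple edge where a_ij * a_ji = 2 or 3), the diagram is a chain of 5 nodes with one extra node attached to the third node from one end (E_6). One simple-root ordering that puts it in standard form is (alpha_3, alpha_1, alpha_5, alpha_6, alpha_2, alpha_4). So the algebra is type E_6.

E6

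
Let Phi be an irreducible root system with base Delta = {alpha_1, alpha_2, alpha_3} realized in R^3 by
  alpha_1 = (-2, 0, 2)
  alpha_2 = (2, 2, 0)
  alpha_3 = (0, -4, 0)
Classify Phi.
C_3 (sp(6))

Compute the Cartan integers a_ij = 2(alpha_i, alpha_j)/(alpha_j, alpha_j); the resulting 3x3 Cartan matrix is
[[2, -1, 0], [-1, 2, -1], [0, -2, 2]].
The roots have two lengths (squared-length ratio 2:1); the short ones are alpha_{1,2}. The associated Dynkin diagram is a chain of 3 nodes with a double edge at one end; the terminal node there is the unique long simple root (C_3), so the type is C_3 (the algebra sp(6)).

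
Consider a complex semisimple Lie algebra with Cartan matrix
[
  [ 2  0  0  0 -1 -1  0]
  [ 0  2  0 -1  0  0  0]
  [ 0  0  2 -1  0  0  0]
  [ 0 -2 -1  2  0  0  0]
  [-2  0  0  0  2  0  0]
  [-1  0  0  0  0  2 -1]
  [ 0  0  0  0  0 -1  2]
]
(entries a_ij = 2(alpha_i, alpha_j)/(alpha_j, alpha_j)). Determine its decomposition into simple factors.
B_3 ⊕ C_4

The diagram associated to this matrix has two connected components: the simple roots {alpha_2, alpha_3, alpha_4} form a chain of 3 nodes with a double edge at one end; the terminal node there is the unique short simple root (B_3), and {alpha_1, alpha_5, alpha_6, alpha_7} form a chain of 4 nodes with a double edge at one end; the terminal node there is the unique long simple root (C_4). A semisimple Lie algebra decomposes uniquely as the direct sum of simple ideals, one per connected component of its Dynkin diagram, so g ≅ B_3 ⊕ C_4 (dimension 21 + 36 = 57).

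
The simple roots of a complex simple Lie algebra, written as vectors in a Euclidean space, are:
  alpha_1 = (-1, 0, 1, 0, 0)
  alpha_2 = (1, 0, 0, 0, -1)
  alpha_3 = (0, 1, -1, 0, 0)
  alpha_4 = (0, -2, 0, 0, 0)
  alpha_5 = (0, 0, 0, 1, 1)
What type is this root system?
C_5 (sp(10))

Compute the Cartan integers a_ij = 2(alpha_i, alpha_j)/(alpha_j, alpha_j); the resulting 5x5 Cartan matrix is
[[2, -1, -1, 0, 0], [-1, 2, 0, 0, -1], [-1, 0, 2, -1, 0], [0, 0, -2, 2, 0], [0, -1, 0, 0, 2]].
The roots have two lengths (squared-length ratio 2:1); the short ones are alpha_{1,2,3,5}. The associated Dynkin diagram is a chain of 5 nodes with a double edge at one end; the terminal node there is the unique long simple root (C_5), so the type is C_5 (the algebra sp(10)).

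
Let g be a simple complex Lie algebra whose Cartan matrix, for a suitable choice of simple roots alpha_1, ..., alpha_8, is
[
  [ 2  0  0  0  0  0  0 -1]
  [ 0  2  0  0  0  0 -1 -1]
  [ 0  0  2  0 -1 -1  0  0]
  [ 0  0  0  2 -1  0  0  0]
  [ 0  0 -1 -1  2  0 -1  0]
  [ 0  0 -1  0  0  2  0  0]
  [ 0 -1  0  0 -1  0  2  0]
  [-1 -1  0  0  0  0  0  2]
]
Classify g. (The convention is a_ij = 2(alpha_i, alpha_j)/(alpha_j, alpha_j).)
E_8

The matrix has rank 8 with 2's on the diagonal. Reading the off-diagonal entries as Dynkin edges (a single edge where a_ij = a_ji = -1; a double or triple edge where a_ij * a_ji = 2 or 3), the diagram is a chain of 7 nodes with one extra node attached to the third node from one end (E_8). One simple-root ordering that puts it in standard form is (alpha_6, alpha_4, alpha_3, alpha_5, alpha_7, alpha_2, alpha_8, alpha_1). So the algebra is type E_8.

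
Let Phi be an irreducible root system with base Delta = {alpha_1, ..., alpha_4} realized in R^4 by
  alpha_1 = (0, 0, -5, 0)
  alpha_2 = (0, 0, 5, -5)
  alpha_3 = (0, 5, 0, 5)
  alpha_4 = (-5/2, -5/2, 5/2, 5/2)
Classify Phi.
F_4

Compute the Cartan integers a_ij = 2(alpha_i, alpha_j)/(alpha_j, alpha_j); the resulting 4x4 Cartan matrix is
[[2, -1, 0, -1], [-2, 2, -1, 0], [0, -1, 2, 0], [-1, 0, 0, 2]].
The roots have two lengths (squared-length ratio 2:1); the short ones are alpha_{1,4}. The associated Dynkin diagram is a chain of 4 nodes with a double edge between the middle two (F_4), so the type is F_4.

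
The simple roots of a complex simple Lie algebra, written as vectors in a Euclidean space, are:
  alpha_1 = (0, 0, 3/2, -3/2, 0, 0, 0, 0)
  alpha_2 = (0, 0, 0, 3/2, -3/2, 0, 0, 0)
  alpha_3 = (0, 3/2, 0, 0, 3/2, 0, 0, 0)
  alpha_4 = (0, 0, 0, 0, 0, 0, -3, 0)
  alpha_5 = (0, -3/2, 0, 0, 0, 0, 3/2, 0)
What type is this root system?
C_5 (sp(10))

Compute the Cartan integers a_ij = 2(alpha_i, alpha_j)/(alpha_j, alpha_j); the resulting 5x5 Cartan matrix is
[[2, -1, 0, 0, 0], [-1, 2, -1, 0, 0], [0, -1, 2, 0, -1], [0, 0, 0, 2, -2], [0, 0, -1, -1, 2]].
The roots have two lengths (squared-length ratio 2:1); the short ones are alpha_{1,2,3,5}. The associated Dynkin diagram is a chain of 5 nodes with a double edge at one end; the terminal node there is the unique long simple root (C_5), so the type is C_5 (the algebra sp(10)).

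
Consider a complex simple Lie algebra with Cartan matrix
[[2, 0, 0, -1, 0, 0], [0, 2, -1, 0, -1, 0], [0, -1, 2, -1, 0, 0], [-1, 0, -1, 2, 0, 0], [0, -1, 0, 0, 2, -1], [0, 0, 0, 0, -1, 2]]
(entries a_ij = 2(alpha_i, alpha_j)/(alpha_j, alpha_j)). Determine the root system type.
The matrix has rank 6 with 2's on the diagonal. Reading the off-diagonal entries as Dynkin edges (a single edge where a_ij = a_ji = -1; a double or triple edge where a_ij * a_ji = 2 or 3), the diagram is a chain of 6 nodes with single edges (A_6). One simple-root ordering that puts it in standard form is (alpha_6, alpha_5, alpha_2, alpha_3, alpha_4, alpha_1). So the algebra is type A_6, i.e. sl(7).

A_6 (sl(7))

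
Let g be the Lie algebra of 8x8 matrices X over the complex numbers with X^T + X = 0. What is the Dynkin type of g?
This is so(8) with 8 even, which has dimension 8(8-1)/2 = 28 and rank 8/2 = 4. In the classification of classical Lie algebras, the orthogonal algebra so(2n) in an even number of variables has type D_n; here n = 4, so the Dynkin diagram is a chain of 2 nodes with a fork of two nodes at one end (D_4). Hence the type is D_4.

type D_4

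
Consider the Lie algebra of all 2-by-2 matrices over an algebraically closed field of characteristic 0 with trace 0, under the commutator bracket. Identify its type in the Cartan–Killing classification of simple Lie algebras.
A_1 (sl(2))

This is sl(2), which has dimension 2^2 - 1 = 3 and rank 2 - 1 = 1 (a Cartan subalgebra is the diagonal traceless matrices). In the classification of classical Lie algebras, the special linear algebra sl(n+1) has type A_n; here n = 1, so the Dynkin diagram is a chain of 1 nodes with single edges (A_1). Hence the type is A_1.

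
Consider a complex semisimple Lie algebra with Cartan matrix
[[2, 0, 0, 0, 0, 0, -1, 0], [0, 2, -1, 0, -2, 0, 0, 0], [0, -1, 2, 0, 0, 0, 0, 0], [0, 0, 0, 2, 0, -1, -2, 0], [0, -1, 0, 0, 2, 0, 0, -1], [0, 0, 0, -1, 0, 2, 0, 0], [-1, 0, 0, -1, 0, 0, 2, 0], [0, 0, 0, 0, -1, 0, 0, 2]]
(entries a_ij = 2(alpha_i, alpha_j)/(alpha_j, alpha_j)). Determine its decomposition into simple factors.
The diagram associated to this matrix has two connected components: the simple roots {alpha_2, alpha_3, alpha_5, alpha_8} form a chain of 4 nodes with a double edge between the middle two (F_4), and {alpha_1, alpha_4, alpha_6, alpha_7} form a chain of 4 nodes with a double edge between the middle two (F_4). A semisimple Lie algebra decomposes uniquely as the direct sum of simple ideals, one per connected component of its Dynkin diagram, so g ≅ F_4 ⊕ F_4 (dimension 52 + 52 = 104).

F_4 + F_4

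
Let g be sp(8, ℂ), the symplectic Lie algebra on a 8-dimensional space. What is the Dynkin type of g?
C_4

This is sp(8), which has dimension 8(8+1)/2 = 36 and rank 8/2 = 4. In the classification of classical Lie algebras, the symplectic algebra sp(2n) has type C_n; here n = 4, so the Dynkin diagram is a chain of 4 nodes with a double edge at one end; the terminal node there is the unique long simple root (C_4). Hence the type is C_4.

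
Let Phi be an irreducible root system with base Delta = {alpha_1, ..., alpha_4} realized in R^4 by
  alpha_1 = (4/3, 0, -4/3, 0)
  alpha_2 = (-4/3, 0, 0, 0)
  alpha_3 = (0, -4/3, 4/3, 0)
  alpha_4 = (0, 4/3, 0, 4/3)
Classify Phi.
B4

Compute the Cartan integers a_ij = 2(alpha_i, alpha_j)/(alpha_j, alpha_j); the resulting 4x4 Cartan matrix is
[[2, -2, -1, 0], [-1, 2, 0, 0], [-1, 0, 2, -1], [0, 0, -1, 2]].
The roots have two lengths (squared-length ratio 2:1); the short ones are alpha_{2}. The associated Dynkin diagram is a chain of 4 nodes with a double edge at one end; the terminal node there is the unique short simple root (B_4), so the type is B_4 (the algebra so(9)).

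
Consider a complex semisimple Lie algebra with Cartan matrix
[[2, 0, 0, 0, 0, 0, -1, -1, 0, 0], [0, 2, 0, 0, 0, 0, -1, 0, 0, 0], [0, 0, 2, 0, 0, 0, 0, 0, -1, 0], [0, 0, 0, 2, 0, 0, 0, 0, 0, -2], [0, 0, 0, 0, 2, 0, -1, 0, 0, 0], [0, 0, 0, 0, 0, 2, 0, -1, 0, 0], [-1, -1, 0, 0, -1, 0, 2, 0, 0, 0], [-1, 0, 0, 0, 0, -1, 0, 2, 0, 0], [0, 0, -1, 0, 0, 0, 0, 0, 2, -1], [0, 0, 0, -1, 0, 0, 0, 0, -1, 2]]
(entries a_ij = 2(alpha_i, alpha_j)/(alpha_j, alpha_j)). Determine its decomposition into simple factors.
The diagram associated to this matrix has two connected components: the simple roots {alpha_3, alpha_4, alpha_9, alpha_10} form a chain of 4 nodes with a double edge at one end; the terminal node there is the unique long simple root (C_4), and {alpha_1, alpha_2, alpha_5, alpha_6, alpha_7, alpha_8} form a chain of 4 nodes with a fork of two nodes at one end (D_6). A semisimple Lie algebra decomposes uniquely as the direct sum of simple ideals, one per connected component of its Dynkin diagram, so g ≅ C_4 ⊕ D_6 (dimension 36 + 66 = 102).

type C_4 ⊕ type D_6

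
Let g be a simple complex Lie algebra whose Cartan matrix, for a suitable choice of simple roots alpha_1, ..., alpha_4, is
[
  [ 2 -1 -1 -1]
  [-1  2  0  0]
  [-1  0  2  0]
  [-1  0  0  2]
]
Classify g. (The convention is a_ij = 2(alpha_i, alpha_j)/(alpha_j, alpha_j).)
The matrix has rank 4 with 2's on the diagonal. Reading the off-diagonal entries as Dynkin edges (a single edge where a_ij = a_ji = -1; a double or triple edge where a_ij * a_ji = 2 or 3), the diagram is a chain of 2 nodes with a fork of two nodes at one end (D_4). One simple-root ordering that puts it in standard form is (alpha_2, alpha_1, alpha_3, alpha_4). So the algebra is type D_4, i.e. so(8).

D4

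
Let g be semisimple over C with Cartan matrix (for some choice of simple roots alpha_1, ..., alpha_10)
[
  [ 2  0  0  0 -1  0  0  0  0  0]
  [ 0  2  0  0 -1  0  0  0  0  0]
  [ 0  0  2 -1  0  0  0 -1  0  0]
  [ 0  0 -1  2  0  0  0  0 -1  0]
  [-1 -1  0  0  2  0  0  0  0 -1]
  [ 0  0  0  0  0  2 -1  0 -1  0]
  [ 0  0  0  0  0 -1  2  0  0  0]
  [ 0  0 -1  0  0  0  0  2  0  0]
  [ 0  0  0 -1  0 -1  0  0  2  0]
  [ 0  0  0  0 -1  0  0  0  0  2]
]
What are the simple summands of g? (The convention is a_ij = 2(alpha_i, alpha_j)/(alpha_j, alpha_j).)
A_6 + D_4

The diagram associated to this matrix has two connected components: the simple roots {alpha_3, alpha_4, alpha_6, alpha_7, alpha_8, alpha_9} form a chain of 6 nodes with single edges (A_6), and {alpha_1, alpha_2, alpha_5, alpha_10} form a chain of 2 nodes with a fork of two nodes at one end (D_4). A semisimple Lie algebra decomposes uniquely as the direct sum of simple ideals, one per connected component of its Dynkin diagram, so g ≅ A_6 ⊕ D_4 (dimension 48 + 28 = 76).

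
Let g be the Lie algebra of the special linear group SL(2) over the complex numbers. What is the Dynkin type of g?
A1

This is sl(2), which has dimension 2^2 - 1 = 3 and rank 2 - 1 = 1 (a Cartan subalgebra is the diagonal traceless matrices). In the classification of classical Lie algebras, the special linear algebra sl(n+1) has type A_n; here n = 1, so the Dynkin diagram is a chain of 1 nodes with single edges (A_1). Hence the type is A_1.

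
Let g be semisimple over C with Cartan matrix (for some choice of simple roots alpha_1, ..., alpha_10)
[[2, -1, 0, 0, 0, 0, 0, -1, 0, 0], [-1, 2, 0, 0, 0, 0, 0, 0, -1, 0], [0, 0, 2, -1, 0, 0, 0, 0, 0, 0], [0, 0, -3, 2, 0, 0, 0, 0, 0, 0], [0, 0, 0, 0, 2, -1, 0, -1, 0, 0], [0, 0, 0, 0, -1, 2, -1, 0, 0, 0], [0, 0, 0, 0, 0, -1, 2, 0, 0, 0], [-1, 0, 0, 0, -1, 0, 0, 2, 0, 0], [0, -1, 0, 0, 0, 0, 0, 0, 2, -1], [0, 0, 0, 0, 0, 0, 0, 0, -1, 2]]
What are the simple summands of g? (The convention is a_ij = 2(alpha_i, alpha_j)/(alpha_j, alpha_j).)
A8 ⊕ G2

The diagram associated to this matrix has two connected components: the simple roots {alpha_1, alpha_2, alpha_5, alpha_6, alpha_7, alpha_8, alpha_9, alpha_10} form a chain of 8 nodes with single edges (A_8), and {alpha_3, alpha_4} form two nodes joined by a triple edge (G_2). A semisimple Lie algebra decomposes uniquely as the direct sum of simple ideals, one per connected component of its Dynkin diagram, so g ≅ A_8 ⊕ G_2 (dimension 80 + 14 = 94).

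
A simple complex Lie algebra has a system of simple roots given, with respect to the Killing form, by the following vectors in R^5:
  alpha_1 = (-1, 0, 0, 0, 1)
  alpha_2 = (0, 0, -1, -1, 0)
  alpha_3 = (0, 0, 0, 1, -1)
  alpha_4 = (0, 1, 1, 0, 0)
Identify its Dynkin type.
Compute the Cartan integers a_ij = 2(alpha_i, alpha_j)/(alpha_j, alpha_j); the resulting 4x4 Cartan matrix is
[[2, 0, -1, 0], [0, 2, -1, -1], [-1, -1, 2, 0], [0, -1, 0, 2]].
All simple roots have the same length, so the diagram is simply laced. The associated Dynkin diagram is a chain of 4 nodes with single edges (A_4), so the type is A_4 (the algebra sl(5)).

A4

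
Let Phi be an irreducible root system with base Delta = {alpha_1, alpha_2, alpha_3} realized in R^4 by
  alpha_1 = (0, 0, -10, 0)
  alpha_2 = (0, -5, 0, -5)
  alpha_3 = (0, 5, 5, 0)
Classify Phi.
type C_3

Compute the Cartan integers a_ij = 2(alpha_i, alpha_j)/(alpha_j, alpha_j); the resulting 3x3 Cartan matrix is
[[2, 0, -2], [0, 2, -1], [-1, -1, 2]].
The roots have two lengths (squared-length ratio 2:1); the short ones are alpha_{2,3}. The associated Dynkin diagram is a chain of 3 nodes with a double edge at one end; the terminal node there is the unique long simple root (C_3), so the type is C_3 (the algebra sp(6)).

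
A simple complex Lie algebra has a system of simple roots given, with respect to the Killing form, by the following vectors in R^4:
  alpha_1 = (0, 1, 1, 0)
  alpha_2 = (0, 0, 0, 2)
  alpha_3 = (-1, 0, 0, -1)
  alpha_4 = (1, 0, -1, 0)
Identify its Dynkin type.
C_4

Compute the Cartan integers a_ij = 2(alpha_i, alpha_j)/(alpha_j, alpha_j); the resulting 4x4 Cartan matrix is
[[2, 0, 0, -1], [0, 2, -2, 0], [0, -1, 2, -1], [-1, 0, -1, 2]].
The roots have two lengths (squared-length ratio 2:1); the short ones are alpha_{1,3,4}. The associated Dynkin diagram is a chain of 4 nodes with a double edge at one end; the terminal node there is the unique long simple root (C_4), so the type is C_4 (the algebra sp(8)).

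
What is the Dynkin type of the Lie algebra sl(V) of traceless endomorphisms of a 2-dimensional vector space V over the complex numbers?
This is sl(2), which has dimension 2^2 - 1 = 3 and rank 2 - 1 = 1 (a Cartan subalgebra is the diagonal traceless matrices). In the classification of classical Lie algebras, the special linear algebra sl(n+1) has type A_n; here n = 1, so the Dynkin diagram is a chain of 1 nodes with single edges (A_1). Hence the type is A_1.

A1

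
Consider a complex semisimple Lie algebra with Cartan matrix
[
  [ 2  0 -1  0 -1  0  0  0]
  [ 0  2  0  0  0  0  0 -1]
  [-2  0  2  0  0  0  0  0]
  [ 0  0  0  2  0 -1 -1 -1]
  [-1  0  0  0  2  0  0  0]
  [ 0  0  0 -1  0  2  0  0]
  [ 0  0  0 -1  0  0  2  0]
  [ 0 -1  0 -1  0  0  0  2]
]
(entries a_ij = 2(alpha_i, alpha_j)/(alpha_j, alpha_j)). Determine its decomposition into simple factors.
type C_3 ⊕ type D_5

The diagram associated to this matrix has two connected components: the simple roots {alpha_1, alpha_3, alpha_5} form a chain of 3 nodes with a double edge at one end; the terminal node there is the unique long simple root (C_3), and {alpha_2, alpha_4, alpha_6, alpha_7, alpha_8} form a chain of 3 nodes with a fork of two nodes at one end (D_5). A semisimple Lie algebra decomposes uniquely as the direct sum of simple ideals, one per connected component of its Dynkin diagram, so g ≅ C_3 ⊕ D_5 (dimension 21 + 45 = 66).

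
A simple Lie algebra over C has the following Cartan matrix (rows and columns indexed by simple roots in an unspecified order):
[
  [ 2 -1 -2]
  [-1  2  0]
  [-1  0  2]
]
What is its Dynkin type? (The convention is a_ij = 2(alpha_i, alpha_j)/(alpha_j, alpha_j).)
The matrix has rank 3 with 2's on the diagonal. Reading the off-diagonal entries as Dynkin edges (a single edge where a_ij = a_ji = -1; a double or triple edge where a_ij * a_ji = 2 or 3), the diagram is a chain of 3 nodes with a double edge at one end; the terminal node there is the unique short simple root (B_3). One simple-root ordering that puts it in standard form is (alpha_2, alpha_1, alpha_3). So the algebra is type B_3, i.e. so(7).

B_3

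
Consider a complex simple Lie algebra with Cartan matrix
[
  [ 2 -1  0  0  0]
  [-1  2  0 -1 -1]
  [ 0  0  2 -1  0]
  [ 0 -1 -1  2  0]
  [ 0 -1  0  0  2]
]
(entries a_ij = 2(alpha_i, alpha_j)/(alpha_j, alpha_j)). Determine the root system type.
The matrix has rank 5 with 2's on the diagonal. Reading the off-diagonal entries as Dynkin edges (a single edge where a_ij = a_ji = -1; a double or triple edge where a_ij * a_ji = 2 or 3), the diagram is a chain of 3 nodes with a fork of two nodes at one end (D_5). One simple-root ordering that puts it in standard form is (alpha_3, alpha_4, alpha_2, alpha_5, alpha_1). So the algebra is type D_5, i.e. so(10).

D_5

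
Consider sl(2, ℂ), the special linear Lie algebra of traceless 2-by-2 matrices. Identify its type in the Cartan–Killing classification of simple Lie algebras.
This is sl(2), which has dimension 2^2 - 1 = 3 and rank 2 - 1 = 1 (a Cartan subalgebra is the diagonal traceless matrices). In the classification of classical Lie algebras, the special linear algebra sl(n+1) has type A_n; here n = 1, so the Dynkin diagram is a chain of 1 nodes with single edges (A_1). Hence the type is A_1.

A_1 (sl(2))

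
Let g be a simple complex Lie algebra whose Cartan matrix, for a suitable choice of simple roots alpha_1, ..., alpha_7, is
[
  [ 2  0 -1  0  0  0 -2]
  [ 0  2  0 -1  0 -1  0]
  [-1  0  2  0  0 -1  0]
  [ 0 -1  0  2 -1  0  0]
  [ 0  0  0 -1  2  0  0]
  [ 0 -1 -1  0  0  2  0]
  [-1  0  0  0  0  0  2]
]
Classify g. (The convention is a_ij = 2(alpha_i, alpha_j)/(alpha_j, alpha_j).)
The matrix has rank 7 with 2's on the diagonal. Reading the off-diagonal entries as Dynkin edges (a single edge where a_ij = a_ji = -1; a double or triple edge where a_ij * a_ji = 2 or 3), the diagram is a chain of 7 nodes with a double edge at one end; the terminal node there is the unique short simple root (B_7). One simple-root ordering that puts it in standard form is (alpha_5, alpha_4, alpha_2, alpha_6, alpha_3, alpha_1, alpha_7). So the algebra is type B_7, i.e. so(15).

B7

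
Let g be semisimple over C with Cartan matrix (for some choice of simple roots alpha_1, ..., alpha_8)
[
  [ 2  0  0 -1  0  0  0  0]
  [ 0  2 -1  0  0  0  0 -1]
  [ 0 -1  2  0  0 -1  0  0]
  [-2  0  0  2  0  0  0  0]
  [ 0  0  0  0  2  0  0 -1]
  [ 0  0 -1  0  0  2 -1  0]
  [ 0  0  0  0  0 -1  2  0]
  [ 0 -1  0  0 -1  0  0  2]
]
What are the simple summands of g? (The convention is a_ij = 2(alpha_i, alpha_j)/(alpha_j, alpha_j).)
The diagram associated to this matrix has two connected components: the simple roots {alpha_2, alpha_3, alpha_5, alpha_6, alpha_7, alpha_8} form a chain of 6 nodes with single edges (A_6), and {alpha_1, alpha_4} form a chain of 2 nodes with a double edge at one end; the terminal node there is the unique short simple root (B_2). A semisimple Lie algebra decomposes uniquely as the direct sum of simple ideals, one per connected component of its Dynkin diagram, so g ≅ A_6 ⊕ B_2 (dimension 48 + 10 = 58).

A6 + B2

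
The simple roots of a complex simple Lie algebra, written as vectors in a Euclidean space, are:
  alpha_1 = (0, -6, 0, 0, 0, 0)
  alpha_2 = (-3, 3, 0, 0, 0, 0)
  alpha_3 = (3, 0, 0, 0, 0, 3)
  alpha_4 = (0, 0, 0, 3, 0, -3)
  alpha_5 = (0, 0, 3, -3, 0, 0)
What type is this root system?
Compute the Cartan integers a_ij = 2(alpha_i, alpha_j)/(alpha_j, alpha_j); the resulting 5x5 Cartan matrix is
[[2, -2, 0, 0, 0], [-1, 2, -1, 0, 0], [0, -1, 2, -1, 0], [0, 0, -1, 2, -1], [0, 0, 0, -1, 2]].
The roots have two lengths (squared-length ratio 2:1); the short ones are alpha_{2,3,4,5}. The associated Dynkin diagram is a chain of 5 nodes with a double edge at one end; the terminal node there is the unique long simple root (C_5), so the type is C_5 (the algebra sp(10)).

C_5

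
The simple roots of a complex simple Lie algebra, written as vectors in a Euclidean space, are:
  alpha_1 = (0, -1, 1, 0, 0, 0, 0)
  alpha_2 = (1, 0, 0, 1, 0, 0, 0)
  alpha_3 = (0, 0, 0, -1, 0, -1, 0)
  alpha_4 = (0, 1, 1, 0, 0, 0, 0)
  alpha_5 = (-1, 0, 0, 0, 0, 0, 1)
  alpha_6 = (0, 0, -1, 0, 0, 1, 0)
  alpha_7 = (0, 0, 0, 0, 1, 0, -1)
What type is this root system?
type D_7

Compute the Cartan integers a_ij = 2(alpha_i, alpha_j)/(alpha_j, alpha_j); the resulting 7x7 Cartan matrix is
[[2, 0, 0, 0, 0, -1, 0], [0, 2, -1, 0, -1, 0, 0], [0, -1, 2, 0, 0, -1, 0], [0, 0, 0, 2, 0, -1, 0], [0, -1, 0, 0, 2, 0, -1], [-1, 0, -1, -1, 0, 2, 0], [0, 0, 0, 0, -1, 0, 2]].
All simple roots have the same length, so the diagram is simply laced. The associated Dynkin diagram is a chain of 5 nodes with a fork of two nodes at one end (D_7), so the type is D_7 (the algebra so(14)).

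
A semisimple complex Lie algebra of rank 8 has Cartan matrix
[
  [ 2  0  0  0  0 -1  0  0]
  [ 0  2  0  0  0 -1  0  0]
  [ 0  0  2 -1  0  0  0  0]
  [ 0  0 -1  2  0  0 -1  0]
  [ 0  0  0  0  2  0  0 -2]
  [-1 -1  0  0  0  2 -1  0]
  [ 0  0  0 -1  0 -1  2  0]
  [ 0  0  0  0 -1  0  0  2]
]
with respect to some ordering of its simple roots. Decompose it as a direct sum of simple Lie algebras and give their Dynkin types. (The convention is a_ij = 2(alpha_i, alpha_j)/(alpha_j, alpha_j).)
The diagram associated to this matrix has two connected components: the simple roots {alpha_5, alpha_8} form a chain of 2 nodes with a double edge at one end; the terminal node there is the unique short simple root (B_2), and {alpha_1, alpha_2, alpha_3, alpha_4, alpha_6, alpha_7} form a chain of 4 nodes with a fork of two nodes at one end (D_6). A semisimple Lie algebra decomposes uniquely as the direct sum of simple ideals, one per connected component of its Dynkin diagram, so g ≅ B_2 ⊕ D_6 (dimension 10 + 66 = 76).

B_2 + D_6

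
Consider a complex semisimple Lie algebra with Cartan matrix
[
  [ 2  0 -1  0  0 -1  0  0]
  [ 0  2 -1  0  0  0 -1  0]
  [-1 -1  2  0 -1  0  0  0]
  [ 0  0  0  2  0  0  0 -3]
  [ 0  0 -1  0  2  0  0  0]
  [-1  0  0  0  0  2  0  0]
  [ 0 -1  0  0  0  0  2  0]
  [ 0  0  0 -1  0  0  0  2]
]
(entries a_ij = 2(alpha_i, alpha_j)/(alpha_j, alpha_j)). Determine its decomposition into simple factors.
The diagram associated to this matrix has two connected components: the simple roots {alpha_1, alpha_2, alpha_3, alpha_5, alpha_6, alpha_7} form a chain of 5 nodes with one extra node attached to the third node from one end (E_6), and {alpha_4, alpha_8} form two nodes joined by a triple edge (G_2). A semisimple Lie algebra decomposes uniquely as the direct sum of simple ideals, one per connected component of its Dynkin diagram, so g ≅ E_6 ⊕ G_2 (dimension 78 + 14 = 92).

E6 + G2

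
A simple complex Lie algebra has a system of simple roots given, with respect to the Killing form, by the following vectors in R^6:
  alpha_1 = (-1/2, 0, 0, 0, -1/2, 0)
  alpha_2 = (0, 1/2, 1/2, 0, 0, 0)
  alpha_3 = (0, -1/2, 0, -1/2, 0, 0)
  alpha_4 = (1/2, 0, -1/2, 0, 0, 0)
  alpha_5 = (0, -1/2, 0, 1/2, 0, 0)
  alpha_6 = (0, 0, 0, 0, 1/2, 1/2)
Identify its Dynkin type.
D_6 (so(12))

Compute the Cartan integers a_ij = 2(alpha_i, alpha_j)/(alpha_j, alpha_j); the resulting 6x6 Cartan matrix is
[[2, 0, 0, -1, 0, -1], [0, 2, -1, -1, -1, 0], [0, -1, 2, 0, 0, 0], [-1, -1, 0, 2, 0, 0], [0, -1, 0, 0, 2, 0], [-1, 0, 0, 0, 0, 2]].
All simple roots have the same length, so the diagram is simply laced. The associated Dynkin diagram is a chain of 4 nodes with a fork of two nodes at one end (D_6), so the type is D_6 (the algebra so(12)).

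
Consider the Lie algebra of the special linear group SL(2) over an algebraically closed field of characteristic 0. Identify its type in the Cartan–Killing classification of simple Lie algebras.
type A_1

This is sl(2), which has dimension 2^2 - 1 = 3 and rank 2 - 1 = 1 (a Cartan subalgebra is the diagonal traceless matrices). In the classification of classical Lie algebras, the special linear algebra sl(n+1) has type A_n; here n = 1, so the Dynkin diagram is a chain of 1 nodes with single edges (A_1). Hence the type is A_1.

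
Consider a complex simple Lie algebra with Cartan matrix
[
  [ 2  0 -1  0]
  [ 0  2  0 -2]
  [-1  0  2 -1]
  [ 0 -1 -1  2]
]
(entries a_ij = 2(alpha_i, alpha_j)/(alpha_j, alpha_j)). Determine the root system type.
The matrix has rank 4 with 2's on the diagonal. Reading the off-diagonal entries as Dynkin edges (a single edge where a_ij = a_ji = -1; a double or triple edge where a_ij * a_ji = 2 or 3), the diagram is a chain of 4 nodes with a double edge at one end; the terminal node there is the unique long simple root (C_4). One simple-root ordering that puts it in standard form is (alpha_1, alpha_3, alpha_4, alpha_2). So the algebra is type C_4, i.e. sp(8).

C4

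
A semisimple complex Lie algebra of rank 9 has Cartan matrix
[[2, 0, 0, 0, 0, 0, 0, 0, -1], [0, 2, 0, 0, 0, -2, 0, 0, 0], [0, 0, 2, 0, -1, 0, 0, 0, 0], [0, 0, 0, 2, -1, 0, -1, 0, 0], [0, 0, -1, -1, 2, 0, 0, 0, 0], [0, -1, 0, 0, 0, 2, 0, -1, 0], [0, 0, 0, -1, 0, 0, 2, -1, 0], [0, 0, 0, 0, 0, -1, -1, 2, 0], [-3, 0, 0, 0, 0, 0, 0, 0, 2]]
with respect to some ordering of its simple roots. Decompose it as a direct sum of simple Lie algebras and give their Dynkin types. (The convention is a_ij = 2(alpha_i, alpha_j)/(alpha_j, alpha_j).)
The diagram associated to this matrix has two connected components: the simple roots {alpha_2, alpha_3, alpha_4, alpha_5, alpha_6, alpha_7, alpha_8} form a chain of 7 nodes with a double edge at one end; the terminal node there is the unique long simple root (C_7), and {alpha_1, alpha_9} form two nodes joined by a triple edge (G_2). A semisimple Lie algebra decomposes uniquely as the direct sum of simple ideals, one per connected component of its Dynkin diagram, so g ≅ C_7 ⊕ G_2 (dimension 105 + 14 = 119).

type C_7 + type G_2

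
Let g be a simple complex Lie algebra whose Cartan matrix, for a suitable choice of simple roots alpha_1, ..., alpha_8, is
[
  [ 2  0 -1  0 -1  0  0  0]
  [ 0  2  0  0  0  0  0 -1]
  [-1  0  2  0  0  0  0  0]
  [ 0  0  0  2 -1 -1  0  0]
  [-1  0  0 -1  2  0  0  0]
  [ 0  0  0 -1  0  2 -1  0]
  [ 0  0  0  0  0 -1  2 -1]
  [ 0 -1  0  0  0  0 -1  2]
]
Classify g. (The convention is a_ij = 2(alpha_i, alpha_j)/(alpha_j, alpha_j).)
The matrix has rank 8 with 2's on the diagonal. Reading the off-diagonal entries as Dynkin edges (a single edge where a_ij = a_ji = -1; a double or triple edge where a_ij * a_ji = 2 or 3), the diagram is a chain of 8 nodes with single edges (A_8). One simple-root ordering that puts it in standard form is (alpha_3, alpha_1, alpha_5, alpha_4, alpha_6, alpha_7, alpha_8, alpha_2). So the algebra is type A_8, i.e. sl(9).

A_8 (sl(9))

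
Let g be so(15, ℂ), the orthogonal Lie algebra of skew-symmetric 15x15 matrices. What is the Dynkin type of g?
B_7

This is so(15) with 15 odd, which has dimension 15(15-1)/2 = 105 and rank (15-1)/2 = 7. In the classification of classical Lie algebras, the orthogonal algebra so(2n+1) in an odd number of variables has type B_n; here n = 7, so the Dynkin diagram is a chain of 7 nodes with a double edge at one end; the terminal node there is the unique short simple root (B_7). Hence the type is B_7.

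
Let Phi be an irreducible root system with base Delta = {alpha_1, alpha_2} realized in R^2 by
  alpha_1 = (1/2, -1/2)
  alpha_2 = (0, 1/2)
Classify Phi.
Compute the Cartan integers a_ij = 2(alpha_i, alpha_j)/(alpha_j, alpha_j); the resulting 2x2 Cartan matrix is
[[2, -2], [-1, 2]].
The roots have two lengths (squared-length ratio 2:1); the short ones are alpha_{2}. The associated Dynkin diagram is a chain of 2 nodes with a double edge at one end; the terminal node there is the unique short simple root (B_2), so the type is B_2 (the algebra so(5)).

type B_2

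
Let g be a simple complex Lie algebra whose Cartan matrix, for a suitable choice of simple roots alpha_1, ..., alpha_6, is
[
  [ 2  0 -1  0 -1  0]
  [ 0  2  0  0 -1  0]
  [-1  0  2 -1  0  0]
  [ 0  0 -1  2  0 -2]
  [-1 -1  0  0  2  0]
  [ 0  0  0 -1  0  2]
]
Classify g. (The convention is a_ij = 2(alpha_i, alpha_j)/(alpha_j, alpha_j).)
B6

The matrix has rank 6 with 2's on the diagonal. Reading the off-diagonal entries as Dynkin edges (a single edge where a_ij = a_ji = -1; a double or triple edge where a_ij * a_ji = 2 or 3), the diagram is a chain of 6 nodes with a double edge at one end; the terminal node there is the unique short simple root (B_6). One simple-root ordering that puts it in standard form is (alpha_2, alpha_5, alpha_1, alpha_3, alpha_4, alpha_6). So the algebra is type B_6, i.e. so(13).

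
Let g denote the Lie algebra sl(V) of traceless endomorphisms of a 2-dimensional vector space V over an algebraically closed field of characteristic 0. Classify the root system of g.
This is sl(2), which has dimension 2^2 - 1 = 3 and rank 2 - 1 = 1 (a Cartan subalgebra is the diagonal traceless matrices). In the classification of classical Lie algebras, the special linear algebra sl(n+1) has type A_n; here n = 1, so the Dynkin diagram is a chain of 1 nodes with single edges (A_1). Hence the type is A_1.

A_1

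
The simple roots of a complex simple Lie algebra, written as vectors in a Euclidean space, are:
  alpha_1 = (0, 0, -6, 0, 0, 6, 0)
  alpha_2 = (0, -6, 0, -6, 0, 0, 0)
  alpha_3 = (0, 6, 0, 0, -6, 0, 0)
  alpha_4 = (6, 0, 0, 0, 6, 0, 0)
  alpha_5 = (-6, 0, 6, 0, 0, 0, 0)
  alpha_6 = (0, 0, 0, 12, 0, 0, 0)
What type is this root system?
C_6

Compute the Cartan integers a_ij = 2(alpha_i, alpha_j)/(alpha_j, alpha_j); the resulting 6x6 Cartan matrix is
[[2, 0, 0, 0, -1, 0], [0, 2, -1, 0, 0, -1], [0, -1, 2, -1, 0, 0], [0, 0, -1, 2, -1, 0], [-1, 0, 0, -1, 2, 0], [0, -2, 0, 0, 0, 2]].
The roots have two lengths (squared-length ratio 2:1); the short ones are alpha_{1,2,3,4,5}. The associated Dynkin diagram is a chain of 6 nodes with a double edge at one end; the terminal node there is the unique long simple root (C_6), so the type is C_6 (the algebra sp(12)).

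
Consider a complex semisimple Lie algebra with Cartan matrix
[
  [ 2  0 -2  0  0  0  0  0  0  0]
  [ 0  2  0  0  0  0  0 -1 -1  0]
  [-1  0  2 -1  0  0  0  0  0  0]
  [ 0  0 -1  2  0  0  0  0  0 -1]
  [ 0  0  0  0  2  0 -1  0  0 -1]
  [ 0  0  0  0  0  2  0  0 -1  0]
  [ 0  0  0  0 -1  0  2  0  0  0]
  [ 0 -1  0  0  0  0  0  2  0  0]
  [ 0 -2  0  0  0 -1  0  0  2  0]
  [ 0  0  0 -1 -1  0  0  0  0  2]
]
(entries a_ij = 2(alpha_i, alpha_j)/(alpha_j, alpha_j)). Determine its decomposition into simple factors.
type C_6 + type F_4

The diagram associated to this matrix has two connected components: the simple roots {alpha_1, alpha_3, alpha_4, alpha_5, alpha_7, alpha_10} form a chain of 6 nodes with a double edge at one end; the terminal node there is the unique long simple root (C_6), and {alpha_2, alpha_6, alpha_8, alpha_9} form a chain of 4 nodes with a double edge between the middle two (F_4). A semisimple Lie algebra decomposes uniquely as the direct sum of simple ideals, one per connected component of its Dynkin diagram, so g ≅ C_6 ⊕ F_4 (dimension 78 + 52 = 130).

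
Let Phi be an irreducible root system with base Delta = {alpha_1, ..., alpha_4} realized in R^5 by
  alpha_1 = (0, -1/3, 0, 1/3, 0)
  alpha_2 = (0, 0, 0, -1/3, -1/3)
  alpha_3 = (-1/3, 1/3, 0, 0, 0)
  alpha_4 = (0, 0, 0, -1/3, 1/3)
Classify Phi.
Compute the Cartan integers a_ij = 2(alpha_i, alpha_j)/(alpha_j, alpha_j); the resulting 4x4 Cartan matrix is
[[2, -1, -1, -1], [-1, 2, 0, 0], [-1, 0, 2, 0], [-1, 0, 0, 2]].
All simple roots have the same length, so the diagram is simply laced. The associated Dynkin diagram is a chain of 2 nodes with a fork of two nodes at one end (D_4), so the type is D_4 (the algebra so(8)).

D_4 (so(8))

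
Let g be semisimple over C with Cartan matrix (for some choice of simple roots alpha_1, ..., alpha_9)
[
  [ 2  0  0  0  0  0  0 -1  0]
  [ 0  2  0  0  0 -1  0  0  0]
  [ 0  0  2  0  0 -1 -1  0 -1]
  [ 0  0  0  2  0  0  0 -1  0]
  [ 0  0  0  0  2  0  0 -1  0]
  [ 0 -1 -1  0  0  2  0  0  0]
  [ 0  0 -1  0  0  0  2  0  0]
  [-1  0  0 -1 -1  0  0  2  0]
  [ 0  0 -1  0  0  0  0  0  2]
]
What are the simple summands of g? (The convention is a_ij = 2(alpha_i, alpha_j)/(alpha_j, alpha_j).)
The diagram associated to this matrix has two connected components: the simple roots {alpha_1, alpha_4, alpha_5, alpha_8} form a chain of 2 nodes with a fork of two nodes at one end (D_4), and {alpha_2, alpha_3, alpha_6, alpha_7, alpha_9} form a chain of 3 nodes with a fork of two nodes at one end (D_5). A semisimple Lie algebra decomposes uniquely as the direct sum of simple ideals, one per connected component of its Dynkin diagram, so g ≅ D_4 ⊕ D_5 (dimension 28 + 45 = 73).

D_4 (so(8)) ⊕ D_5 (so(10))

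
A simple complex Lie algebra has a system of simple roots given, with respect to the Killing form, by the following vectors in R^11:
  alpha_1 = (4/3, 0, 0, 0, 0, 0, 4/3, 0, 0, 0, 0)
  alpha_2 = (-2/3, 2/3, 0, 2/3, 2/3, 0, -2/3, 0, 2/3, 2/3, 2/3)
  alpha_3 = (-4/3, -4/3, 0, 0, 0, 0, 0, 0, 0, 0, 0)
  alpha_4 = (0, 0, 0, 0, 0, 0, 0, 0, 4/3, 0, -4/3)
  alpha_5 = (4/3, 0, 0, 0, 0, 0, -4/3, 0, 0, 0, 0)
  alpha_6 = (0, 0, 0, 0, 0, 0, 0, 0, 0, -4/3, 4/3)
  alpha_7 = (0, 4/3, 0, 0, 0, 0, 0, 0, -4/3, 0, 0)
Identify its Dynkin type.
Compute the Cartan integers a_ij = 2(alpha_i, alpha_j)/(alpha_j, alpha_j); the resulting 7x7 Cartan matrix is
[[2, -1, -1, 0, 0, 0, 0], [-1, 2, 0, 0, 0, 0, 0], [-1, 0, 2, 0, -1, 0, -1], [0, 0, 0, 2, 0, -1, -1], [0, 0, -1, 0, 2, 0, 0], [0, 0, 0, -1, 0, 2, 0], [0, 0, -1, -1, 0, 0, 2]].
All simple roots have the same length, so the diagram is simply laced. The associated Dynkin diagram is a chain of 6 nodes with one extra node attached to the third node from one end (E_7), so the type is E_7.

E_7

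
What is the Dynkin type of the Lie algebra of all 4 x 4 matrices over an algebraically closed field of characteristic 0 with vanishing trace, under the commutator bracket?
This is sl(4), which has dimension 4^2 - 1 = 15 and rank 4 - 1 = 3 (a Cartan subalgebra is the diagonal traceless matrices). In the classification of classical Lie algebras, the special linear algebra sl(n+1) has type A_n; here n = 3, so the Dynkin diagram is a chain of 3 nodes with single edges (A_3). Hence the type is A_3.

type A_3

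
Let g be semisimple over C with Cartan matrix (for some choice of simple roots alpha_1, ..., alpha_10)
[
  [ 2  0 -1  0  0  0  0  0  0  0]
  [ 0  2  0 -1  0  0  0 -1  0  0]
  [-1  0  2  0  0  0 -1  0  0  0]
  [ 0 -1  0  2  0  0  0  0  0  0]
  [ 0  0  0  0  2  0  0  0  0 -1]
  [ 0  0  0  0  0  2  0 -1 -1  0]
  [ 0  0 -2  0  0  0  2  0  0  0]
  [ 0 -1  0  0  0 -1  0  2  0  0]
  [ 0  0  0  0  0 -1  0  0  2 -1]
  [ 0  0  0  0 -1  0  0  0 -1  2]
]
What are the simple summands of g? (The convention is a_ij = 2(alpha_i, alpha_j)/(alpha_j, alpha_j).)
type A_7 + type C_3

The diagram associated to this matrix has two connected components: the simple roots {alpha_2, alpha_4, alpha_5, alpha_6, alpha_8, alpha_9, alpha_10} form a chain of 7 nodes with single edges (A_7), and {alpha_1, alpha_3, alpha_7} form a chain of 3 nodes with a double edge at one end; the terminal node there is the unique long simple root (C_3). A semisimple Lie algebra decomposes uniquely as the direct sum of simple ideals, one per connected component of its Dynkin diagram, so g ≅ A_7 ⊕ C_3 (dimension 63 + 21 = 84).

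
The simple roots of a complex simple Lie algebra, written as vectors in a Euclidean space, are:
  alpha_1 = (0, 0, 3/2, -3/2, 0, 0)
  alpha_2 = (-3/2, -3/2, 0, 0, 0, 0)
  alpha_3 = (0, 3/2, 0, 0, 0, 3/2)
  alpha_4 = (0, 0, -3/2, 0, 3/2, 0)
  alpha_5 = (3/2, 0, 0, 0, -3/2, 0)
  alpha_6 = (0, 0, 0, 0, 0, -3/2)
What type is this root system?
Compute the Cartan integers a_ij = 2(alpha_i, alpha_j)/(alpha_j, alpha_j); the resulting 6x6 Cartan matrix is
[[2, 0, 0, -1, 0, 0], [0, 2, -1, 0, -1, 0], [0, -1, 2, 0, 0, -2], [-1, 0, 0, 2, -1, 0], [0, -1, 0, -1, 2, 0], [0, 0, -1, 0, 0, 2]].
The roots have two lengths (squared-length ratio 2:1); the short ones are alpha_{6}. The associated Dynkin diagram is a chain of 6 nodes with a double edge at one end; the terminal node there is the unique short simple root (B_6), so the type is B_6 (the algebra so(13)).

type B_6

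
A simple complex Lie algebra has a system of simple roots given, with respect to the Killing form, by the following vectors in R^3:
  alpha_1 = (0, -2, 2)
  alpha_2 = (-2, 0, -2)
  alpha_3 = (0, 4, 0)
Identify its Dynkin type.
Compute the Cartan integers a_ij = 2(alpha_i, alpha_j)/(alpha_j, alpha_j); the resulting 3x3 Cartan matrix is
[[2, -1, -1], [-1, 2, 0], [-2, 0, 2]].
The roots have two lengths (squared-length ratio 2:1); the short ones are alpha_{1,2}. The associated Dynkin diagram is a chain of 3 nodes with a double edge at one end; the terminal node there is the unique long simple root (C_3), so the type is C_3 (the algebra sp(6)).

type C_3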